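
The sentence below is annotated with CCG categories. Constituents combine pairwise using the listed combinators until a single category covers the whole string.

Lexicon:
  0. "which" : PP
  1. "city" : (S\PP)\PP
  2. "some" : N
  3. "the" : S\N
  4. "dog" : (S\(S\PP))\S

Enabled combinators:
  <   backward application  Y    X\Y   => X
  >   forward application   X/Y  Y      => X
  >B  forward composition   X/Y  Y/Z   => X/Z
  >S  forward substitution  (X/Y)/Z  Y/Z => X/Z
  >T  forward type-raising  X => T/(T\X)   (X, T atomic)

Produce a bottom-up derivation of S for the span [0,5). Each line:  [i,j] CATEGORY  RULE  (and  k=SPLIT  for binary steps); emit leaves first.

[0,1] PP  lex  "which"
[1,2] (S\PP)\PP  lex  "city"
[0,2] S\PP  <  k=1
[2,3] N  lex  "some"
[2,3] S/(S\N)  >T
[3,4] S\N  lex  "the"
[2,4] S  >  k=3
[4,5] (S\(S\PP))\S  lex  "dog"
[2,5] S\(S\PP)  <  k=4
[0,5] S  <  k=2

[0,5] S   <
  [0,2] S\PP   <
    [0,1] "which" : PP
    [1,2] "city" : (S\PP)\PP
  [2,5] S\(S\PP)   <
    [2,4] S   >
      [2,3] S/(S\N)   >T
        [2,3] "some" : N
      [3,4] "the" : S\N
    [4,5] "dog" : (S\(S\PP))\S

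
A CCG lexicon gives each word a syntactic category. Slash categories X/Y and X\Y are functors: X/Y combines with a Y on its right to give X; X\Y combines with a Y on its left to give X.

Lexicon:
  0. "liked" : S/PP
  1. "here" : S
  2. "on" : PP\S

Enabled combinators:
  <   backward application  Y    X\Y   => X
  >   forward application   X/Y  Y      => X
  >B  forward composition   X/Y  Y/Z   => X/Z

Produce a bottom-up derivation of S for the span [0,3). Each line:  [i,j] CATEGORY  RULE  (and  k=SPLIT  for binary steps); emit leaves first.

[0,3] S   >
  [0,1] "liked" : S/PP
  [1,3] PP   <
    [1,2] "here" : S
    [2,3] "on" : PP\S

[0,1] S/PP  lex  "liked"
[1,2] S  lex  "here"
[2,3] PP\S  lex  "on"
[1,3] PP  <  k=2
[0,3] S  >  k=1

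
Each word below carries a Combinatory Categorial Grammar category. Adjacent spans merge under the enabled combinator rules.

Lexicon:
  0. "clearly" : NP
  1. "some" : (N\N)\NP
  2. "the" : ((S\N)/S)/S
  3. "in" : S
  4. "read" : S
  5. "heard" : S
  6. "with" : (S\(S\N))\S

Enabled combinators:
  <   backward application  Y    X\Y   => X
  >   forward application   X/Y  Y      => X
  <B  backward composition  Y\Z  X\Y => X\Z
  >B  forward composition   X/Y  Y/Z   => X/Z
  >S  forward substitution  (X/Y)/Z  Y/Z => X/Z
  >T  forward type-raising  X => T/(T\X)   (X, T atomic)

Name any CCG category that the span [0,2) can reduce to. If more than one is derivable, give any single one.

N\N

[0,7] S   <
  [0,5] S\N   <B
    [0,2] N\N   <
      [0,1] "clearly" : NP
      [1,2] "some" : (N\N)\NP
    [2,5] S\N   >
      [2,4] (S\N)/S   >
        [2,3] "the" : ((S\N)/S)/S
        [3,4] "in" : S
      [4,5] "read" : S
  [5,7] S\(S\N)   <
    [5,6] "heard" : S
    [6,7] "with" : (S\(S\N))\S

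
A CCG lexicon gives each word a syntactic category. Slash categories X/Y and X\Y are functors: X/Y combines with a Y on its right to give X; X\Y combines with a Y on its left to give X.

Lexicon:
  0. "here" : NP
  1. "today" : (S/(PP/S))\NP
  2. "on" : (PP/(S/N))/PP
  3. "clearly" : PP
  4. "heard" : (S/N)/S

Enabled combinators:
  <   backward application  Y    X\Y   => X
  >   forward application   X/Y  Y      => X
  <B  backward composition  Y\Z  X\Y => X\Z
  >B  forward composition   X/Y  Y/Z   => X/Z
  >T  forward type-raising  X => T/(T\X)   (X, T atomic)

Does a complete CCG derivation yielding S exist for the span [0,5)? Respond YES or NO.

[0,5] S   >
  [0,2] S/(PP/S)   <
    [0,1] "here" : NP
    [1,2] "today" : (S/(PP/S))\NP
  [2,5] PP/S   >B
    [2,4] PP/(S/N)   >
      [2,3] "on" : (PP/(S/N))/PP
      [3,4] "clearly" : PP
    [4,5] "heard" : (S/N)/S

YES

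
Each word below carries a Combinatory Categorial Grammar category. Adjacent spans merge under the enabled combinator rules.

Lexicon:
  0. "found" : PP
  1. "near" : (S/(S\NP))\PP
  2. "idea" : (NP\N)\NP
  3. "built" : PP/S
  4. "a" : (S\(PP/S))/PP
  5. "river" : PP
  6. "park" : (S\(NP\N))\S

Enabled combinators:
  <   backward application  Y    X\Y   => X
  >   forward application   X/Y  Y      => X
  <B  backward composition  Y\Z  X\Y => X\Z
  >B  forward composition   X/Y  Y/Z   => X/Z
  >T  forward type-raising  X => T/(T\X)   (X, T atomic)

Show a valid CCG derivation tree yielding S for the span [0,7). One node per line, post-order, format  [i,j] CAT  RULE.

[0,1] PP  lex  "found"
[1,2] (S/(S\NP))\PP  lex  "near"
[0,2] S/(S\NP)  <  k=1
[2,3] (NP\N)\NP  lex  "idea"
[3,4] PP/S  lex  "built"
[4,5] (S\(PP/S))/PP  lex  "a"
[5,6] PP  lex  "river"
[4,6] S\(PP/S)  >  k=5
[3,6] S  <  k=4
[6,7] (S\(NP\N))\S  lex  "park"
[3,7] S\(NP\N)  <  k=6
[2,7] S\NP  <B  k=3
[0,7] S  >  k=2

[0,7] S   >
  [0,2] S/(S\NP)   <
    [0,1] "found" : PP
    [1,2] "near" : (S/(S\NP))\PP
  [2,7] S\NP   <B
    [2,3] "idea" : (NP\N)\NP
    [3,7] S\(NP\N)   <
      [3,6] S   <
        [3,4] "built" : PP/S
        [4,6] S\(PP/S)   >
          [4,5] "a" : (S\(PP/S))/PP
          [5,6] "river" : PP
      [6,7] "park" : (S\(NP\N))\S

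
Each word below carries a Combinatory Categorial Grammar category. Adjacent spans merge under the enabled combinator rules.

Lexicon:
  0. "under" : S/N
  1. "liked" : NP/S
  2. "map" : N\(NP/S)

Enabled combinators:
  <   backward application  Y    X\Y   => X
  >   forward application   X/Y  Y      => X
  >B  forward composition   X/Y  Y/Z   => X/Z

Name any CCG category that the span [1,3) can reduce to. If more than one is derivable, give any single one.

[0,3] S   >
  [0,1] "under" : S/N
  [1,3] N   <
    [1,2] "liked" : NP/S
    [2,3] "map" : N\(NP/S)

N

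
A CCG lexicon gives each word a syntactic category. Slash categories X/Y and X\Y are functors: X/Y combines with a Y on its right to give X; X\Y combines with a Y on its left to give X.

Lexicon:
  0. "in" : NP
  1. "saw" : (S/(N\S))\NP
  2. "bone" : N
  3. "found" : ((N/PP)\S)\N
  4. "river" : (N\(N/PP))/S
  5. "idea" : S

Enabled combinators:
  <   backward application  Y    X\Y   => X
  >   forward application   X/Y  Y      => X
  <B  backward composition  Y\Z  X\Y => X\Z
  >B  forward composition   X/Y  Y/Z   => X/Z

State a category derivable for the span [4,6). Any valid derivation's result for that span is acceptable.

[0,6] S   >
  [0,2] S/(N\S)   <
    [0,1] "in" : NP
    [1,2] "saw" : (S/(N\S))\NP
  [2,6] N\S   <B
    [2,4] (N/PP)\S   <
      [2,3] "bone" : N
      [3,4] "found" : ((N/PP)\S)\N
    [4,6] N\(N/PP)   >
      [4,5] "river" : (N\(N/PP))/S
      [5,6] "idea" : S

N\(N/PP)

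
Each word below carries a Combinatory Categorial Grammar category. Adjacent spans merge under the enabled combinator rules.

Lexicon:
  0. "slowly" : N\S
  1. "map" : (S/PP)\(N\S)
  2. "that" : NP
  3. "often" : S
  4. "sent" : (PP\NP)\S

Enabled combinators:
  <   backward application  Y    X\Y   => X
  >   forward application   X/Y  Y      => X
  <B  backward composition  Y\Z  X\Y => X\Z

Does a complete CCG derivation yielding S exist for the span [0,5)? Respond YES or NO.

[0,5] S   >
  [0,2] S/PP   <
    [0,1] "slowly" : N\S
    [1,2] "map" : (S/PP)\(N\S)
  [2,5] PP   <
    [2,3] "that" : NP
    [3,5] PP\NP   <
      [3,4] "often" : S
      [4,5] "sent" : (PP\NP)\S

YES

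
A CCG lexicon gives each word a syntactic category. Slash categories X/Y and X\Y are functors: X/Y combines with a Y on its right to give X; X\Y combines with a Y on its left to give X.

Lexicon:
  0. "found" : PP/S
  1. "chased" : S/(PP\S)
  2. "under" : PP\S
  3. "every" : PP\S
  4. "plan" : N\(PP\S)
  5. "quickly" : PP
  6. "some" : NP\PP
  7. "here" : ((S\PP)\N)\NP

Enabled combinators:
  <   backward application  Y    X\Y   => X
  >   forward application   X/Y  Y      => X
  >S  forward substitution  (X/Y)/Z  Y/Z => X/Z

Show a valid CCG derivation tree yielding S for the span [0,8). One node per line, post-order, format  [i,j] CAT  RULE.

[0,8] S   <
  [0,3] PP   >
    [0,1] "found" : PP/S
    [1,3] S   >
      [1,2] "chased" : S/(PP\S)
      [2,3] "under" : PP\S
  [3,8] S\PP   <
    [3,5] N   <
      [3,4] "every" : PP\S
      [4,5] "plan" : N\(PP\S)
    [5,8] (S\PP)\N   <
      [5,7] NP   <
        [5,6] "quickly" : PP
        [6,7] "some" : NP\PP
      [7,8] "here" : ((S\PP)\N)\NP

[0,1] PP/S  lex  "found"
[1,2] S/(PP\S)  lex  "chased"
[2,3] PP\S  lex  "under"
[1,3] S  >  k=2
[0,3] PP  >  k=1
[3,4] PP\S  lex  "every"
[4,5] N\(PP\S)  lex  "plan"
[3,5] N  <  k=4
[5,6] PP  lex  "quickly"
[6,7] NP\PP  lex  "some"
[5,7] NP  <  k=6
[7,8] ((S\PP)\N)\NP  lex  "here"
[5,8] (S\PP)\N  <  k=7
[3,8] S\PP  <  k=5
[0,8] S  <  k=3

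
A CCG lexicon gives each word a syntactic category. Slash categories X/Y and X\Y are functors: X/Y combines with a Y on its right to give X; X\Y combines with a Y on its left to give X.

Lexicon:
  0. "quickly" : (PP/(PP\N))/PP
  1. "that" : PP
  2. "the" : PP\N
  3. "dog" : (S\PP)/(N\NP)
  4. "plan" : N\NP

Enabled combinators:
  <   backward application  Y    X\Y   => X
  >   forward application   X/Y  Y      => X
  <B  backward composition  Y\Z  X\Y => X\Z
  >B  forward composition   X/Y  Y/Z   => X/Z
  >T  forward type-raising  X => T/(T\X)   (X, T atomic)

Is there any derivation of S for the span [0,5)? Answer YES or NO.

YES

[0,5] S   <
  [0,3] PP   >
    [0,2] PP/(PP\N)   >
      [0,1] "quickly" : (PP/(PP\N))/PP
      [1,2] "that" : PP
    [2,3] "the" : PP\N
  [3,5] S\PP   >
    [3,4] "dog" : (S\PP)/(N\NP)
    [4,5] "plan" : N\NP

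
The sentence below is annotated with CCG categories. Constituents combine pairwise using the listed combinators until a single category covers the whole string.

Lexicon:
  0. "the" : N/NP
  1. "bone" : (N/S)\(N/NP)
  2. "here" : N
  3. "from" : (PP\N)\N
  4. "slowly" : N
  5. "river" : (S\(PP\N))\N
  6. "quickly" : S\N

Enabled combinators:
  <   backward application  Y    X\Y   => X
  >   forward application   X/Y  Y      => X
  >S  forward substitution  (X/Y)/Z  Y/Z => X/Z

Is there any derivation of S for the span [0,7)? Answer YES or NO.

YES

[0,7] S   <
  [0,6] N   >
    [0,2] N/S   <
      [0,1] "the" : N/NP
      [1,2] "bone" : (N/S)\(N/NP)
    [2,6] S   <
      [2,4] PP\N   <
        [2,3] "here" : N
        [3,4] "from" : (PP\N)\N
      [4,6] S\(PP\N)   <
        [4,5] "slowly" : N
        [5,6] "river" : (S\(PP\N))\N
  [6,7] "quickly" : S\N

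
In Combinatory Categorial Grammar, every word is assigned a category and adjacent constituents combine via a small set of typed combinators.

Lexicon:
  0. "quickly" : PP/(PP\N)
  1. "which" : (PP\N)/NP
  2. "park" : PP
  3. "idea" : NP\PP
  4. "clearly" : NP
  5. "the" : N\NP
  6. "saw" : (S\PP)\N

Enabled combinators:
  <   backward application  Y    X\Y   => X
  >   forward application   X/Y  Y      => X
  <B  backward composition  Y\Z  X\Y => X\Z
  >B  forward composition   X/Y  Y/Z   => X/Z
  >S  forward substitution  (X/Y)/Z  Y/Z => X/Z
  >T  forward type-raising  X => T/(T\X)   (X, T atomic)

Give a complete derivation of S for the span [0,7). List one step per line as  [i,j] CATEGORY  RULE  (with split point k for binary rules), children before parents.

[0,7] S   <
  [0,4] PP   >
    [0,1] "quickly" : PP/(PP\N)
    [1,4] PP\N   >
      [1,2] "which" : (PP\N)/NP
      [2,4] NP   >
        [2,3] NP/(NP\PP)   >T
          [2,3] "park" : PP
        [3,4] "idea" : NP\PP
  [4,7] S\PP   <
    [4,6] N   <
      [4,5] "clearly" : NP
      [5,6] "the" : N\NP
    [6,7] "saw" : (S\PP)\N

[0,1] PP/(PP\N)  lex  "quickly"
[1,2] (PP\N)/NP  lex  "which"
[2,3] PP  lex  "park"
[2,3] NP/(NP\PP)  >T
[3,4] NP\PP  lex  "idea"
[2,4] NP  >  k=3
[1,4] PP\N  >  k=2
[0,4] PP  >  k=1
[4,5] NP  lex  "clearly"
[5,6] N\NP  lex  "the"
[4,6] N  <  k=5
[6,7] (S\PP)\N  lex  "saw"
[4,7] S\PP  <  k=6
[0,7] S  <  k=4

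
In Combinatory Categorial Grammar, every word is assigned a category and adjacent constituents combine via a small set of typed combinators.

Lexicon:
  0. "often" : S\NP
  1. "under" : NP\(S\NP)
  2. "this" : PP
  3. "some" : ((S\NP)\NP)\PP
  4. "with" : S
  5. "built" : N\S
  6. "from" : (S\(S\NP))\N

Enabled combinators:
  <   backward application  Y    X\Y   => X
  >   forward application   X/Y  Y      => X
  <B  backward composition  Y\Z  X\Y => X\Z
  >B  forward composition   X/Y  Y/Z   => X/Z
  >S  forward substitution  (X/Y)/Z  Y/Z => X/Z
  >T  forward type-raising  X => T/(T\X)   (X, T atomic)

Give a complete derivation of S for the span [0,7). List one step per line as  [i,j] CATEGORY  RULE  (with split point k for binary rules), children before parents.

[0,1] S\NP  lex  "often"
[1,2] NP\(S\NP)  lex  "under"
[0,2] NP  <  k=1
[2,3] PP  lex  "this"
[3,4] ((S\NP)\NP)\PP  lex  "some"
[2,4] (S\NP)\NP  <  k=3
[0,4] S\NP  <  k=2
[4,5] S  lex  "with"
[5,6] N\S  lex  "built"
[4,6] N  <  k=5
[6,7] (S\(S\NP))\N  lex  "from"
[4,7] S\(S\NP)  <  k=6
[0,7] S  <  k=4

[0,7] S   <
  [0,4] S\NP   <
    [0,2] NP   <
      [0,1] "often" : S\NP
      [1,2] "under" : NP\(S\NP)
    [2,4] (S\NP)\NP   <
      [2,3] "this" : PP
      [3,4] "some" : ((S\NP)\NP)\PP
  [4,7] S\(S\NP)   <
    [4,6] N   <
      [4,5] "with" : S
      [5,6] "built" : N\S
    [6,7] "from" : (S\(S\NP))\N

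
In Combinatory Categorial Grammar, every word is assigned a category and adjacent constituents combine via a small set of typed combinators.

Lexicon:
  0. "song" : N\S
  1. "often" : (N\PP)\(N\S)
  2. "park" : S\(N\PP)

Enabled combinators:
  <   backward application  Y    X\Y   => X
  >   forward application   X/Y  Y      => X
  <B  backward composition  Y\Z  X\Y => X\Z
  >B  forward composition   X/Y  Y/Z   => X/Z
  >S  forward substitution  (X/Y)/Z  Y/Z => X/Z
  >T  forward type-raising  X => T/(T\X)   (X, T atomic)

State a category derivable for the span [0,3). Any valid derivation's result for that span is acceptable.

S

[0,3] S   <
  [0,2] N\PP   <
    [0,1] "song" : N\S
    [1,2] "often" : (N\PP)\(N\S)
  [2,3] "park" : S\(N\PP)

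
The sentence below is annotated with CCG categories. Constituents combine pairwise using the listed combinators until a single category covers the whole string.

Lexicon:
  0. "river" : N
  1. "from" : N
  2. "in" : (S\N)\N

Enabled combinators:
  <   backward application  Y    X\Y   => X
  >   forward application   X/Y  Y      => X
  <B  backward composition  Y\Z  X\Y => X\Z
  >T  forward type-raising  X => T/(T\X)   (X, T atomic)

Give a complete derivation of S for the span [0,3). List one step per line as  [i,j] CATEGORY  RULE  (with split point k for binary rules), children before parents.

[0,3] S   >
  [0,1] S/(S\N)   >T
    [0,1] "river" : N
  [1,3] S\N   <
    [1,2] "from" : N
    [2,3] "in" : (S\N)\N

[0,1] N  lex  "river"
[0,1] S/(S\N)  >T
[1,2] N  lex  "from"
[2,3] (S\N)\N  lex  "in"
[1,3] S\N  <  k=2
[0,3] S  >  k=1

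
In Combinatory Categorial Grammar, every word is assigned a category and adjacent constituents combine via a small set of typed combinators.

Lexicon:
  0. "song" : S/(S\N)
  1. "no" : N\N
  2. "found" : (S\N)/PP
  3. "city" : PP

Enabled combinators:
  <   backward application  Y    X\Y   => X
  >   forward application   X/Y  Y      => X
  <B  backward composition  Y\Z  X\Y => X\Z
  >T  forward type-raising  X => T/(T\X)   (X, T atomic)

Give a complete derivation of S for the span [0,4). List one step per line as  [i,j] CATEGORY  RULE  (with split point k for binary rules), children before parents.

[0,1] S/(S\N)  lex  "song"
[1,2] N\N  lex  "no"
[2,3] (S\N)/PP  lex  "found"
[3,4] PP  lex  "city"
[2,4] S\N  >  k=3
[1,4] S\N  <B  k=2
[0,4] S  >  k=1

[0,4] S   >
  [0,1] "song" : S/(S\N)
  [1,4] S\N   <B
    [1,2] "no" : N\N
    [2,4] S\N   >
      [2,3] "found" : (S\N)/PP
      [3,4] "city" : PP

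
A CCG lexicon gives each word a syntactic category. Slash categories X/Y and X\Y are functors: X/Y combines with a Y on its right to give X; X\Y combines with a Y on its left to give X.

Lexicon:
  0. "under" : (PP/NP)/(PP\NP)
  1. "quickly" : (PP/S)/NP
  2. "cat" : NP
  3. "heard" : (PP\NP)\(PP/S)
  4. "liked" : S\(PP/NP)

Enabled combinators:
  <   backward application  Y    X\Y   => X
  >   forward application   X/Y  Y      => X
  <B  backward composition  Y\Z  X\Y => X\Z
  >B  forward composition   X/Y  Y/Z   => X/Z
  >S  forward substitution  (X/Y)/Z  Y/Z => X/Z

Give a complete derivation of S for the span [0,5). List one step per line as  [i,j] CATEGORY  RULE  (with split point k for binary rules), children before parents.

[0,5] S   <
  [0,4] PP/NP   >
    [0,1] "under" : (PP/NP)/(PP\NP)
    [1,4] PP\NP   <
      [1,3] PP/S   >
        [1,2] "quickly" : (PP/S)/NP
        [2,3] "cat" : NP
      [3,4] "heard" : (PP\NP)\(PP/S)
  [4,5] "liked" : S\(PP/NP)

[0,1] (PP/NP)/(PP\NP)  lex  "under"
[1,2] (PP/S)/NP  lex  "quickly"
[2,3] NP  lex  "cat"
[1,3] PP/S  >  k=2
[3,4] (PP\NP)\(PP/S)  lex  "heard"
[1,4] PP\NP  <  k=3
[0,4] PP/NP  >  k=1
[4,5] S\(PP/NP)  lex  "liked"
[0,5] S  <  k=4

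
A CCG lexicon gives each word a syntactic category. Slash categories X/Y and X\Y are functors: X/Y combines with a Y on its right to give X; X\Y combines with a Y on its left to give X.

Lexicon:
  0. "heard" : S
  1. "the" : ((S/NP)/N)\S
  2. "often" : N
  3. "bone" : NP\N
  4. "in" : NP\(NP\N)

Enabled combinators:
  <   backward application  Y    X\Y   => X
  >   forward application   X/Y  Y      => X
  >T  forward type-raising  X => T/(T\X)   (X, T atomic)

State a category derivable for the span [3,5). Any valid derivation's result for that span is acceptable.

[0,5] S   >
  [0,3] S/NP   >
    [0,2] (S/NP)/N   <
      [0,1] "heard" : S
      [1,2] "the" : ((S/NP)/N)\S
    [2,3] "often" : N
  [3,5] NP   <
    [3,4] "bone" : NP\N
    [4,5] "in" : NP\(NP\N)

NP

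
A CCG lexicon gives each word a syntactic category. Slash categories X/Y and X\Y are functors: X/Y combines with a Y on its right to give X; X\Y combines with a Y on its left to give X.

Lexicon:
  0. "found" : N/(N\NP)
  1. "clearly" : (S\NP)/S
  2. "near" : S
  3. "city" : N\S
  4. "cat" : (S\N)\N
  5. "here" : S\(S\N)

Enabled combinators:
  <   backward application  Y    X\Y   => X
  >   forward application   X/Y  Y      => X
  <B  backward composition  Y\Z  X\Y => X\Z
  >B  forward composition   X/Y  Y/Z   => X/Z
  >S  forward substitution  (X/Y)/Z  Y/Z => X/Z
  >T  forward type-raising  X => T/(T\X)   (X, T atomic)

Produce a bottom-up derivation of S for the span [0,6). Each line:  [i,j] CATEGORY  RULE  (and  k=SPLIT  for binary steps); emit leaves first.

[0,6] S   <
  [0,5] S\N   <
    [0,4] N   >
      [0,1] "found" : N/(N\NP)
      [1,4] N\NP   <B
        [1,3] S\NP   >
          [1,2] "clearly" : (S\NP)/S
          [2,3] "near" : S
        [3,4] "city" : N\S
    [4,5] "cat" : (S\N)\N
  [5,6] "here" : S\(S\N)

[0,1] N/(N\NP)  lex  "found"
[1,2] (S\NP)/S  lex  "clearly"
[2,3] S  lex  "near"
[1,3] S\NP  >  k=2
[3,4] N\S  lex  "city"
[1,4] N\NP  <B  k=3
[0,4] N  >  k=1
[4,5] (S\N)\N  lex  "cat"
[0,5] S\N  <  k=4
[5,6] S\(S\N)  lex  "here"
[0,6] S  <  k=5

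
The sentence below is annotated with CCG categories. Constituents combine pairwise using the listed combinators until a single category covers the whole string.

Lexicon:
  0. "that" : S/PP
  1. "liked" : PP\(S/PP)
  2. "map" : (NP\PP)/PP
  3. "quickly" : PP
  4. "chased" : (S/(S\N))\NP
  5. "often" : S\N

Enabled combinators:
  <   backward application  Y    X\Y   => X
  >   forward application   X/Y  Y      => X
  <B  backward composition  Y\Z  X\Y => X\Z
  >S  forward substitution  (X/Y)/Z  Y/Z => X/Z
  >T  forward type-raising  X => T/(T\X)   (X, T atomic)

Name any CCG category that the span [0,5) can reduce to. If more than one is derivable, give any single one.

[0,6] S   >
  [0,5] S/(S\N)   <
    [0,4] NP   <
      [0,2] PP   <
        [0,1] "that" : S/PP
        [1,2] "liked" : PP\(S/PP)
      [2,4] NP\PP   >
        [2,3] "map" : (NP\PP)/PP
        [3,4] "quickly" : PP
    [4,5] "chased" : (S/(S\N))\NP
  [5,6] "often" : S\N

S/(S\N)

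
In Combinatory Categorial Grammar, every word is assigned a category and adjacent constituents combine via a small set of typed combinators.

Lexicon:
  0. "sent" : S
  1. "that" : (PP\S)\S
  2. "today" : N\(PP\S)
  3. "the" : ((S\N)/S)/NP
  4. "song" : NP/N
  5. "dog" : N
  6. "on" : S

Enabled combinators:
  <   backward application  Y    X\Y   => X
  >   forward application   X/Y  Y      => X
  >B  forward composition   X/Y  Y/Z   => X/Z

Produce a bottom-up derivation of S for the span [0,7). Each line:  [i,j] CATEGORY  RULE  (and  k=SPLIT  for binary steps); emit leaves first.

[0,7] S   <
  [0,3] N   <
    [0,2] PP\S   <
      [0,1] "sent" : S
      [1,2] "that" : (PP\S)\S
    [2,3] "today" : N\(PP\S)
  [3,7] S\N   >
    [3,6] (S\N)/S   >
      [3,4] "the" : ((S\N)/S)/NP
      [4,6] NP   >
        [4,5] "song" : NP/N
        [5,6] "dog" : N
    [6,7] "on" : S

[0,1] S  lex  "sent"
[1,2] (PP\S)\S  lex  "that"
[0,2] PP\S  <  k=1
[2,3] N\(PP\S)  lex  "today"
[0,3] N  <  k=2
[3,4] ((S\N)/S)/NP  lex  "the"
[4,5] NP/N  lex  "song"
[5,6] N  lex  "dog"
[4,6] NP  >  k=5
[3,6] (S\N)/S  >  k=4
[6,7] S  lex  "on"
[3,7] S\N  >  k=6
[0,7] S  <  k=3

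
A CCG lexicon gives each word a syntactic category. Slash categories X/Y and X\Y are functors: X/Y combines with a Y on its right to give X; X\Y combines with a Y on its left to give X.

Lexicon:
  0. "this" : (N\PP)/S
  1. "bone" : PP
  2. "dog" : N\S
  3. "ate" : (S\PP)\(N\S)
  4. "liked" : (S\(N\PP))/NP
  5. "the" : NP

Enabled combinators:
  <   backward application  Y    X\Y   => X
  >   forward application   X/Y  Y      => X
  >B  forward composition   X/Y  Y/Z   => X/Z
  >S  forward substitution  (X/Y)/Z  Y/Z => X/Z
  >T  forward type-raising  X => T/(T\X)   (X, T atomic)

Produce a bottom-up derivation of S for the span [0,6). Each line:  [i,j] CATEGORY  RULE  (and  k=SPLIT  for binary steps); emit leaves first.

[0,1] (N\PP)/S  lex  "this"
[1,2] PP  lex  "bone"
[2,3] N\S  lex  "dog"
[3,4] (S\PP)\(N\S)  lex  "ate"
[2,4] S\PP  <  k=3
[1,4] S  <  k=2
[0,4] N\PP  >  k=1
[4,5] (S\(N\PP))/NP  lex  "liked"
[5,6] NP  lex  "the"
[4,6] S\(N\PP)  >  k=5
[0,6] S  <  k=4

[0,6] S   <
  [0,4] N\PP   >
    [0,1] "this" : (N\PP)/S
    [1,4] S   <
      [1,2] "bone" : PP
      [2,4] S\PP   <
        [2,3] "dog" : N\S
        [3,4] "ate" : (S\PP)\(N\S)
  [4,6] S\(N\PP)   >
    [4,5] "liked" : (S\(N\PP))/NP
    [5,6] "the" : NP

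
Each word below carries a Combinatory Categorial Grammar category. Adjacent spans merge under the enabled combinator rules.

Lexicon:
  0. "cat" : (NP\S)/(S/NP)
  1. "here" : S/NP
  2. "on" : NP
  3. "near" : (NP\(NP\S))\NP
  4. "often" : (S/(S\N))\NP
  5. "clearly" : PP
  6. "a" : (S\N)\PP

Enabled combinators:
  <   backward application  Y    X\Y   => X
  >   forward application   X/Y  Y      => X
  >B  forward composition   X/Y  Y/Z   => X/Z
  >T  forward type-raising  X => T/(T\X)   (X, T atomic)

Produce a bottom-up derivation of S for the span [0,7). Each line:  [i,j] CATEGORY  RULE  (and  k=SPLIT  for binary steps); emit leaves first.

[0,1] (NP\S)/(S/NP)  lex  "cat"
[1,2] S/NP  lex  "here"
[0,2] NP\S  >  k=1
[2,3] NP  lex  "on"
[3,4] (NP\(NP\S))\NP  lex  "near"
[2,4] NP\(NP\S)  <  k=3
[0,4] NP  <  k=2
[4,5] (S/(S\N))\NP  lex  "often"
[0,5] S/(S\N)  <  k=4
[5,6] PP  lex  "clearly"
[6,7] (S\N)\PP  lex  "a"
[5,7] S\N  <  k=6
[0,7] S  >  k=5

[0,7] S   >
  [0,5] S/(S\N)   <
    [0,4] NP   <
      [0,2] NP\S   >
        [0,1] "cat" : (NP\S)/(S/NP)
        [1,2] "here" : S/NP
      [2,4] NP\(NP\S)   <
        [2,3] "on" : NP
        [3,4] "near" : (NP\(NP\S))\NP
    [4,5] "often" : (S/(S\N))\NP
  [5,7] S\N   <
    [5,6] "clearly" : PP
    [6,7] "a" : (S\N)\PP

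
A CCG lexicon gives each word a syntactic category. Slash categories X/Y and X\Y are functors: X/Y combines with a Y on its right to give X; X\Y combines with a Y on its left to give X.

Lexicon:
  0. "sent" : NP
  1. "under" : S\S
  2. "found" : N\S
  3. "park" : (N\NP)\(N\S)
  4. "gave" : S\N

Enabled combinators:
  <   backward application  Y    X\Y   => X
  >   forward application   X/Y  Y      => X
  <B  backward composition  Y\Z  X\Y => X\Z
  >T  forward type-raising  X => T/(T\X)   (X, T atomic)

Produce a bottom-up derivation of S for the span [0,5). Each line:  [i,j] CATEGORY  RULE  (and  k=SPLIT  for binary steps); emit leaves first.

[0,5] S   <
  [0,4] N   >
    [0,1] N/(N\NP)   >T
      [0,1] "sent" : NP
    [1,4] N\NP   <
      [1,3] N\S   <B
        [1,2] "under" : S\S
        [2,3] "found" : N\S
      [3,4] "park" : (N\NP)\(N\S)
  [4,5] "gave" : S\N

[0,1] NP  lex  "sent"
[0,1] N/(N\NP)  >T
[1,2] S\S  lex  "under"
[2,3] N\S  lex  "found"
[1,3] N\S  <B  k=2
[3,4] (N\NP)\(N\S)  lex  "park"
[1,4] N\NP  <  k=3
[0,4] N  >  k=1
[4,5] S\N  lex  "gave"
[0,5] S  <  k=4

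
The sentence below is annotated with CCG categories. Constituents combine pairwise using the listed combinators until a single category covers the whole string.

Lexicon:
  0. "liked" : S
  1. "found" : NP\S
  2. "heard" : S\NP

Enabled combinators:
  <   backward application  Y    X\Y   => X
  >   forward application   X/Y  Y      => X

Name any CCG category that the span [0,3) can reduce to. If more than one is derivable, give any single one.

S

[0,3] S   <
  [0,2] NP   <
    [0,1] "liked" : S
    [1,2] "found" : NP\S
  [2,3] "heard" : S\NP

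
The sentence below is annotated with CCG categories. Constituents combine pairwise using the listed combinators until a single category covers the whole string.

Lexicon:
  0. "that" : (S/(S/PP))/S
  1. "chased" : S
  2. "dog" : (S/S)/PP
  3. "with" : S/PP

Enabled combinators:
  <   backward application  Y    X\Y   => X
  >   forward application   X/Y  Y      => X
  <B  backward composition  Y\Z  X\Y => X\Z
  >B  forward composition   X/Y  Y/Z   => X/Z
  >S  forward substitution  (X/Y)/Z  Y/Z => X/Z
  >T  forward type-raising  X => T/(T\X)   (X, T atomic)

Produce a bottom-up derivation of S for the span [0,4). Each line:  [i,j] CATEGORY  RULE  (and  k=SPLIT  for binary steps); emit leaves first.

[0,4] S   >
  [0,2] S/(S/PP)   >
    [0,1] "that" : (S/(S/PP))/S
    [1,2] "chased" : S
  [2,4] S/PP   >S
    [2,3] "dog" : (S/S)/PP
    [3,4] "with" : S/PP

[0,1] (S/(S/PP))/S  lex  "that"
[1,2] S  lex  "chased"
[0,2] S/(S/PP)  >  k=1
[2,3] (S/S)/PP  lex  "dog"
[3,4] S/PP  lex  "with"
[2,4] S/PP  >S  k=3
[0,4] S  >  k=2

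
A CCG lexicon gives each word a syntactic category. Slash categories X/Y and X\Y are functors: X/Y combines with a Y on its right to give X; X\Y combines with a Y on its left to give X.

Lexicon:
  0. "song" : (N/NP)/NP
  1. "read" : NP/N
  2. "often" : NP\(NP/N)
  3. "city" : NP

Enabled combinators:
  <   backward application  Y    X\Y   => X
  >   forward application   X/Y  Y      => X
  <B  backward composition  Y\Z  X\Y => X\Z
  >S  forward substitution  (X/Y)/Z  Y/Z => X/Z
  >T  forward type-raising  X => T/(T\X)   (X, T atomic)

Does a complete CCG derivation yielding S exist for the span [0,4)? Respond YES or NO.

NO

(N/NP)/NP NP/N NP\(NP/N) NP
CKY chart[0,4] = {N, N/(N\N), NP/(NP\N), PP/(PP\N), S/(S\N)}; S ∉ chart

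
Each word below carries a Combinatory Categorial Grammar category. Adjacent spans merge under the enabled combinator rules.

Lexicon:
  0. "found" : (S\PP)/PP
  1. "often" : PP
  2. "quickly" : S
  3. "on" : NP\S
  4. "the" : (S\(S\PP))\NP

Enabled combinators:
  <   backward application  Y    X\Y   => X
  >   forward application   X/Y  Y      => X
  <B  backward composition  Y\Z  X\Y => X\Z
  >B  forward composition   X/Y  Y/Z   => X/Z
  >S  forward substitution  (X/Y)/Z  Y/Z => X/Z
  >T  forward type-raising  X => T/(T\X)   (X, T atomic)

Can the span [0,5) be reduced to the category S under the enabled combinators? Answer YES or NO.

YES

[0,5] S   <
  [0,2] S\PP   >
    [0,1] "found" : (S\PP)/PP
    [1,2] "often" : PP
  [2,5] S\(S\PP)   <
    [2,4] NP   >
      [2,3] NP/(NP\S)   >T
        [2,3] "quickly" : S
      [3,4] "on" : NP\S
    [4,5] "the" : (S\(S\PP))\NP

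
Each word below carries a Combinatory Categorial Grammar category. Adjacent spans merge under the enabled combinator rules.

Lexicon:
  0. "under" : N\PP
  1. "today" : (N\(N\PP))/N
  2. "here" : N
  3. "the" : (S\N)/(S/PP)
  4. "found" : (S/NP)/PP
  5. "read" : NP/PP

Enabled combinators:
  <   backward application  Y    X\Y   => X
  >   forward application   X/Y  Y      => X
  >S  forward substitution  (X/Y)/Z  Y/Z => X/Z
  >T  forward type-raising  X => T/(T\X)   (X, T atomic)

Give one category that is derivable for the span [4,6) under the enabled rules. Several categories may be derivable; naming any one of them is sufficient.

S/PP

[0,6] S   <
  [0,3] N   <
    [0,1] "under" : N\PP
    [1,3] N\(N\PP)   >
      [1,2] "today" : (N\(N\PP))/N
      [2,3] "here" : N
  [3,6] S\N   >
    [3,4] "the" : (S\N)/(S/PP)
    [4,6] S/PP   >S
      [4,5] "found" : (S/NP)/PP
      [5,6] "read" : NP/PP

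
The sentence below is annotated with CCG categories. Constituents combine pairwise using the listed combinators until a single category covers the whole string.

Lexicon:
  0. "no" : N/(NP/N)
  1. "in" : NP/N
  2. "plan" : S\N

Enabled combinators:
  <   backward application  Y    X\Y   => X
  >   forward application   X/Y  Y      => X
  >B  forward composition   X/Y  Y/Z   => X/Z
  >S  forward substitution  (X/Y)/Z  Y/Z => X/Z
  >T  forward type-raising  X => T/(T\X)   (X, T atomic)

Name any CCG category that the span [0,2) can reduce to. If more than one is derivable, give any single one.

[0,3] S   <
  [0,2] N   >
    [0,1] "no" : N/(NP/N)
    [1,2] "in" : NP/N
  [2,3] "plan" : S\N

N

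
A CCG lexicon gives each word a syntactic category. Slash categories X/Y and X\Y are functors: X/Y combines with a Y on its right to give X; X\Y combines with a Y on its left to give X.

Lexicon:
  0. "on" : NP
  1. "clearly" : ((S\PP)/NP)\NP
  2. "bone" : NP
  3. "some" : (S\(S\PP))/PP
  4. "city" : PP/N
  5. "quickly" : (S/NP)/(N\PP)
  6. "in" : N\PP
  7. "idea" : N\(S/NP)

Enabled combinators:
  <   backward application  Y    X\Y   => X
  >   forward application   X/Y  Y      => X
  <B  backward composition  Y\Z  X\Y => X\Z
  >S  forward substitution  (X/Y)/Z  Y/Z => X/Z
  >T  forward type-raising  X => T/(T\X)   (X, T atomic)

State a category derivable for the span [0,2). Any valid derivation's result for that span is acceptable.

[0,8] S   <
  [0,3] S\PP   >
    [0,2] (S\PP)/NP   <
      [0,1] "on" : NP
      [1,2] "clearly" : ((S\PP)/NP)\NP
    [2,3] "bone" : NP
  [3,8] S\(S\PP)   >
    [3,4] "some" : (S\(S\PP))/PP
    [4,8] PP   >
      [4,5] "city" : PP/N
      [5,8] N   <
        [5,7] S/NP   >
          [5,6] "quickly" : (S/NP)/(N\PP)
          [6,7] "in" : N\PP
        [7,8] "idea" : N\(S/NP)

(S\PP)/NP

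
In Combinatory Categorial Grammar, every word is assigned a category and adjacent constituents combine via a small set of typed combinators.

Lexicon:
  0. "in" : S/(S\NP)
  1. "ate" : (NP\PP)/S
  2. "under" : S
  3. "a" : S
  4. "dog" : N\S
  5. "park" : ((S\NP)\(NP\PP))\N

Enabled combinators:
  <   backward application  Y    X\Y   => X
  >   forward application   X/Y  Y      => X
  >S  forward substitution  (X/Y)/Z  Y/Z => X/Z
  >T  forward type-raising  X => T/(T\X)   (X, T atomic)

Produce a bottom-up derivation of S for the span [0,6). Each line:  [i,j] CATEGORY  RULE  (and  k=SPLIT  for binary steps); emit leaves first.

[0,1] S/(S\NP)  lex  "in"
[1,2] (NP\PP)/S  lex  "ate"
[2,3] S  lex  "under"
[1,3] NP\PP  >  k=2
[3,4] S  lex  "a"
[4,5] N\S  lex  "dog"
[3,5] N  <  k=4
[5,6] ((S\NP)\(NP\PP))\N  lex  "park"
[3,6] (S\NP)\(NP\PP)  <  k=5
[1,6] S\NP  <  k=3
[0,6] S  >  k=1

[0,6] S   >
  [0,1] "in" : S/(S\NP)
  [1,6] S\NP   <
    [1,3] NP\PP   >
      [1,2] "ate" : (NP\PP)/S
      [2,3] "under" : S
    [3,6] (S\NP)\(NP\PP)   <
      [3,5] N   <
        [3,4] "a" : S
        [4,5] "dog" : N\S
      [5,6] "park" : ((S\NP)\(NP\PP))\N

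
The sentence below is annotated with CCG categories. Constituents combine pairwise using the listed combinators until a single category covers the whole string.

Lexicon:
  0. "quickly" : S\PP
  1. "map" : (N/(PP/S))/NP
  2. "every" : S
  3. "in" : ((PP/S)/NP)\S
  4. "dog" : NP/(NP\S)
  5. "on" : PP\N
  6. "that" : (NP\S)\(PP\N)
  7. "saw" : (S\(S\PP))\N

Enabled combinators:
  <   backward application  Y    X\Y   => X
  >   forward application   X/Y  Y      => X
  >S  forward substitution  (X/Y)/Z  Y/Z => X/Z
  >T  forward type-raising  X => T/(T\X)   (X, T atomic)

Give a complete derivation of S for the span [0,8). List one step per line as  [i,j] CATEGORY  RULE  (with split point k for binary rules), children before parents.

[0,8] S   <
  [0,1] "quickly" : S\PP
  [1,8] S\(S\PP)   <
    [1,7] N   >
      [1,4] N/NP   >S
        [1,2] "map" : (N/(PP/S))/NP
        [2,4] (PP/S)/NP   <
          [2,3] "every" : S
          [3,4] "in" : ((PP/S)/NP)\S
      [4,7] NP   >
        [4,5] "dog" : NP/(NP\S)
        [5,7] NP\S   <
          [5,6] "on" : PP\N
          [6,7] "that" : (NP\S)\(PP\N)
    [7,8] "saw" : (S\(S\PP))\N

[0,1] S\PP  lex  "quickly"
[1,2] (N/(PP/S))/NP  lex  "map"
[2,3] S  lex  "every"
[3,4] ((PP/S)/NP)\S  lex  "in"
[2,4] (PP/S)/NP  <  k=3
[1,4] N/NP  >S  k=2
[4,5] NP/(NP\S)  lex  "dog"
[5,6] PP\N  lex  "on"
[6,7] (NP\S)\(PP\N)  lex  "that"
[5,7] NP\S  <  k=6
[4,7] NP  >  k=5
[1,7] N  >  k=4
[7,8] (S\(S\PP))\N  lex  "saw"
[1,8] S\(S\PP)  <  k=7
[0,8] S  <  k=1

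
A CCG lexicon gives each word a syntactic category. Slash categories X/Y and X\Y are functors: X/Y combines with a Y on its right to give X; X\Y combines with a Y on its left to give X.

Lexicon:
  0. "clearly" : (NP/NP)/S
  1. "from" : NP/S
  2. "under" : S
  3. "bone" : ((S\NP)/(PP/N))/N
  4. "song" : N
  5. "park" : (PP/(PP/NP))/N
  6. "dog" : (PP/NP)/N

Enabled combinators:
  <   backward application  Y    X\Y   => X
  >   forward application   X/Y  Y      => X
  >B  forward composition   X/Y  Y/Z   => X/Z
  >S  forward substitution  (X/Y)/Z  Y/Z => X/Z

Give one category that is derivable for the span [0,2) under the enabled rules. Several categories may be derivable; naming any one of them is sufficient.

NP/S

[0,7] S   <
  [0,3] NP   >
    [0,2] NP/S   >S
      [0,1] "clearly" : (NP/NP)/S
      [1,2] "from" : NP/S
    [2,3] "under" : S
  [3,7] S\NP   >
    [3,5] (S\NP)/(PP/N)   >
      [3,4] "bone" : ((S\NP)/(PP/N))/N
      [4,5] "song" : N
    [5,7] PP/N   >S
      [5,6] "park" : (PP/(PP/NP))/N
      [6,7] "dog" : (PP/NP)/N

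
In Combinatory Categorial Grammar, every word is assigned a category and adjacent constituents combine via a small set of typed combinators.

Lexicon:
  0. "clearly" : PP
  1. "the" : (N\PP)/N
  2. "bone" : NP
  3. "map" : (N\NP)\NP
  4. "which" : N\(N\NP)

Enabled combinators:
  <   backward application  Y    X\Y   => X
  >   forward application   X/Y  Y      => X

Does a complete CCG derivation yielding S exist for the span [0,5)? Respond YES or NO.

PP (N\PP)/N NP (N\NP)\NP N\(N\NP)
CKY chart[0,5] = {N}; S ∉ chart

NO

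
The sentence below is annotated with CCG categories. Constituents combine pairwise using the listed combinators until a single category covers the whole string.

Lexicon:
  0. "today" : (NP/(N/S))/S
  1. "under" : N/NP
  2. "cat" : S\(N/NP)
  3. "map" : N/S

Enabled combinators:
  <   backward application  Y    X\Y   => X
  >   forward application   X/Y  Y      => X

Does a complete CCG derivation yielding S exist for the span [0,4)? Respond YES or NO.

NO

(NP/(N/S))/S N/NP S\(N/NP) N/S
CKY chart[0,4] = {NP}; S ∉ chart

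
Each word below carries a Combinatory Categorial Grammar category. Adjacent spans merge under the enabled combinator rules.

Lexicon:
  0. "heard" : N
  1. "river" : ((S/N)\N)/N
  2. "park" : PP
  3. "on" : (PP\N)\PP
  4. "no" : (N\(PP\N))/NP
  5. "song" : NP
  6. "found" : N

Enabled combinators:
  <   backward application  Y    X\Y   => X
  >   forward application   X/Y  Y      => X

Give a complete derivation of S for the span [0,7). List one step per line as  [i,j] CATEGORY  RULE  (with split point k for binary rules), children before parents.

[0,7] S   >
  [0,6] S/N   <
    [0,1] "heard" : N
    [1,6] (S/N)\N   >
      [1,2] "river" : ((S/N)\N)/N
      [2,6] N   <
        [2,4] PP\N   <
          [2,3] "park" : PP
          [3,4] "on" : (PP\N)\PP
        [4,6] N\(PP\N)   >
          [4,5] "no" : (N\(PP\N))/NP
          [5,6] "song" : NP
  [6,7] "found" : N

[0,1] N  lex  "heard"
[1,2] ((S/N)\N)/N  lex  "river"
[2,3] PP  lex  "park"
[3,4] (PP\N)\PP  lex  "on"
[2,4] PP\N  <  k=3
[4,5] (N\(PP\N))/NP  lex  "no"
[5,6] NP  lex  "song"
[4,6] N\(PP\N)  >  k=5
[2,6] N  <  k=4
[1,6] (S/N)\N  >  k=2
[0,6] S/N  <  k=1
[6,7] N  lex  "found"
[0,7] S  >  k=6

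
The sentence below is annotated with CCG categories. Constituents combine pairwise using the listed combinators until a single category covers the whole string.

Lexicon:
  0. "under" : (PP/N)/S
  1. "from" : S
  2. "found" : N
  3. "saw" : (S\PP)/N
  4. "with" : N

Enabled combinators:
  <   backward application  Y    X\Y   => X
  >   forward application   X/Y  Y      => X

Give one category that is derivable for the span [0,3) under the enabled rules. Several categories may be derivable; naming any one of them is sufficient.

PP

[0,5] S   <
  [0,3] PP   >
    [0,2] PP/N   >
      [0,1] "under" : (PP/N)/S
      [1,2] "from" : S
    [2,3] "found" : N
  [3,5] S\PP   >
    [3,4] "saw" : (S\PP)/N
    [4,5] "with" : N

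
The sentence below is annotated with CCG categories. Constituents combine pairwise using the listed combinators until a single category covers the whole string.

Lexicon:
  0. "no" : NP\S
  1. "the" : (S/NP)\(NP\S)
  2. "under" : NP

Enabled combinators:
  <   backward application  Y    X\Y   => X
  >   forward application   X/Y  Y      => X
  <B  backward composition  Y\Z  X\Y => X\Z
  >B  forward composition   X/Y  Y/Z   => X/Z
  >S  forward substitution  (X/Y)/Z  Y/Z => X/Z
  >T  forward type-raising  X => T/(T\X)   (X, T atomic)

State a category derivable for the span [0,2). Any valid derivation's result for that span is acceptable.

S/NP

[0,3] S   >
  [0,2] S/NP   <
    [0,1] "no" : NP\S
    [1,2] "the" : (S/NP)\(NP\S)
  [2,3] "under" : NP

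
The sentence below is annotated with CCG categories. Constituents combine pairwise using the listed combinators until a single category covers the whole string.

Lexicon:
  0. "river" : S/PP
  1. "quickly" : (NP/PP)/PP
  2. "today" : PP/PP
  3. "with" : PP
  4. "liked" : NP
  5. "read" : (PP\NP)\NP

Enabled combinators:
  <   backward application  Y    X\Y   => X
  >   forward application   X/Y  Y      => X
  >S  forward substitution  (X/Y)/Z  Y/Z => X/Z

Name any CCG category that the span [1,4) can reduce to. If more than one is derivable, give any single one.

[0,6] S   >
  [0,1] "river" : S/PP
  [1,6] PP   <
    [1,4] NP   >
      [1,3] NP/PP   >S
        [1,2] "quickly" : (NP/PP)/PP
        [2,3] "today" : PP/PP
      [3,4] "with" : PP
    [4,6] PP\NP   <
      [4,5] "liked" : NP
      [5,6] "read" : (PP\NP)\NP

NP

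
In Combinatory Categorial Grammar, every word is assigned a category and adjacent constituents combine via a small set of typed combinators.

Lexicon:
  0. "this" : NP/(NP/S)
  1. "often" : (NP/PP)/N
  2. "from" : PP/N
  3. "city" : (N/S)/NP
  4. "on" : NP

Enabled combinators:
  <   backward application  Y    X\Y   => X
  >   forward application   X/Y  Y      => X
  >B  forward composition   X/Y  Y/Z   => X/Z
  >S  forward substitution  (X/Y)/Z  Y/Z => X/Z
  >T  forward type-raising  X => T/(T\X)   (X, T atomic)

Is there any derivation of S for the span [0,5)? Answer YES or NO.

NP/(NP/S) (NP/PP)/N PP/N (N/S)/NP NP
CKY chart[0,5] = {N/(N\NP), NP, NP/(NP\NP), PP/(PP\NP), S/(S\NP)}; S ∉ chart

NO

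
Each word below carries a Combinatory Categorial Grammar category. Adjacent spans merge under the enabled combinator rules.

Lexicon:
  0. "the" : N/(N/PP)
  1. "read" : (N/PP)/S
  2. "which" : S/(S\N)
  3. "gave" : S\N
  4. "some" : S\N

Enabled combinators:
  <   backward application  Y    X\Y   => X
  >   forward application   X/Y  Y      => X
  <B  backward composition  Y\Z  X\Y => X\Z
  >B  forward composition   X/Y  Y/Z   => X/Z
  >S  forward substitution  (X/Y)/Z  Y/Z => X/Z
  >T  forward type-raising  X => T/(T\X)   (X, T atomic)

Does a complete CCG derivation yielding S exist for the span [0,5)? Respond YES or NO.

[0,5] S   <
  [0,4] N   >
    [0,1] "the" : N/(N/PP)
    [1,4] N/PP   >
      [1,2] "read" : (N/PP)/S
      [2,4] S   >
        [2,3] "which" : S/(S\N)
        [3,4] "gave" : S\N
  [4,5] "some" : S\N

YES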